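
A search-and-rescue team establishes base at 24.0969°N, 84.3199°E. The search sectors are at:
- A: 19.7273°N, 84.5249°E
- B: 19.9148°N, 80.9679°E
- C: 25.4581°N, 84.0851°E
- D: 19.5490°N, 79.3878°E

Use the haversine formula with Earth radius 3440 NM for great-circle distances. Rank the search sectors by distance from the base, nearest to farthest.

Distance from the base at 24.0969°N, 84.3199°E to each:
C 25.4581°N, 84.0851°E: 82.7 NM
A 19.7273°N, 84.5249°E: 262.6 NM
B 19.9148°N, 80.9679°E: 312.8 NM
D 19.5490°N, 79.3878°E: 387.4 NM

C, A, B, D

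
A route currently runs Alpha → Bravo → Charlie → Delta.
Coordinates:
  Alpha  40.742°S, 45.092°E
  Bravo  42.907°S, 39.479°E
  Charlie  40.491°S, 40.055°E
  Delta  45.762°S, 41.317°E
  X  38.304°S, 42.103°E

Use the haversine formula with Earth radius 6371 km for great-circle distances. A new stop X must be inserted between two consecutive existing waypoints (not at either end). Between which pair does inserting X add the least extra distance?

Added distance for inserting X between each consecutive pair:
Alpha–Bravo: 407.1 km
Bravo–Charlie: 584.9 km
Charlie–Delta: 537.0 km
Smallest added distance is 407.1 km, inserting between Alpha and Bravo.

between Alpha and Bravo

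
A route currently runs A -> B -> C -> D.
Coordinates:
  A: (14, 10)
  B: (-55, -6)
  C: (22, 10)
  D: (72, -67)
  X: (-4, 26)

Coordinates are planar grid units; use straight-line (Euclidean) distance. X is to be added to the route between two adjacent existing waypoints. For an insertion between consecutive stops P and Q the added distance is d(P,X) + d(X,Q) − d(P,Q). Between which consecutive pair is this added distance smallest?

between B and C

Added distance for inserting X between each consecutive pair:
A–B: 13.5
B–C: 12.1
C–D: 58.8
Smallest added distance is 12.1, inserting between B and C.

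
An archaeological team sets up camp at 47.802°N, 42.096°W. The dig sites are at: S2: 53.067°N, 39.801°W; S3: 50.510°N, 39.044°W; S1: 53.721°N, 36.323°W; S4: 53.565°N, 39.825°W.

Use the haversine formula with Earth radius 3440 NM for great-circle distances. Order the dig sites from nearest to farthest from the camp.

S3, S2, S4, S1

Computing each great-circle distance from 47.802°N, 42.096°W:
S3 50.510°N, 39.044°W: 201.9 NM
S2 53.067°N, 39.801°W: 328.0 NM
S4 53.565°N, 39.825°W: 356.6 NM
S1 53.721°N, 36.323°W: 417.3 NM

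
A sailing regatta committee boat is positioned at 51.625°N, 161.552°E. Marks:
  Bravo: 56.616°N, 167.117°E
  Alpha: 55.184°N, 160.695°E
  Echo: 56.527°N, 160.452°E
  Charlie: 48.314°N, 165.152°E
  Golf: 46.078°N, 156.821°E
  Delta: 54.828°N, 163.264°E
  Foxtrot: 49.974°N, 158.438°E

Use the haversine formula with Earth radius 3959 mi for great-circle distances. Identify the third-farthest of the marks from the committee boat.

Echo

Distance to each, sorted:
Golf: 439.3 mi
Bravo: 411.7 mi
Echo: 341.6 mi
Charlie: 279.1 mi
Alpha: 248.4 mi
Delta: 232.4 mi
Foxtrot: 177.5 mi
The third-farthest is Echo at 341.6 mi.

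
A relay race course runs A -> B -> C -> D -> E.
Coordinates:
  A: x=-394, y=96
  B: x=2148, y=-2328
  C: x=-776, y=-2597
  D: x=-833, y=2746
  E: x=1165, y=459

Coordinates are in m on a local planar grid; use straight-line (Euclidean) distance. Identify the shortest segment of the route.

B–C

Leg distances:
A→B: 3512.5 m
B→C: 2936.3 m
C→D: 5343.3 m
D→E: 3036.8 m
The shortest leg is B–C at 2936.3 m.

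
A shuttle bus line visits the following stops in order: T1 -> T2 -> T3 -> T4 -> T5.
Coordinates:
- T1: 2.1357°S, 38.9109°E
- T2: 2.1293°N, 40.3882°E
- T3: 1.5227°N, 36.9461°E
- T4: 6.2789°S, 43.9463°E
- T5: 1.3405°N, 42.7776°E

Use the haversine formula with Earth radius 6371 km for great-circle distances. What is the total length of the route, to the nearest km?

2912 km

Leg distances:
T1→T2: 501.9 km  (cumulative 501.9 km)
T2→T3: 388.4 km  (cumulative 890.3 km)
T3→T4: 1164.7 km  (cumulative 2055.0 km)
T4→T5: 857.1 km  (cumulative 2912.1 km)
Total route length ≈ 2912 km.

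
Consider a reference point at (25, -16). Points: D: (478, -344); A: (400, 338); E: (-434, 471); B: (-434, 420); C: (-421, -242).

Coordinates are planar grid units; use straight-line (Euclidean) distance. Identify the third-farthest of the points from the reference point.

D

Distance to each, sorted:
E: 669.2
B: 633.1
D: 559.3
A: 515.7
C: 500.0
The third-farthest is D at 559.3.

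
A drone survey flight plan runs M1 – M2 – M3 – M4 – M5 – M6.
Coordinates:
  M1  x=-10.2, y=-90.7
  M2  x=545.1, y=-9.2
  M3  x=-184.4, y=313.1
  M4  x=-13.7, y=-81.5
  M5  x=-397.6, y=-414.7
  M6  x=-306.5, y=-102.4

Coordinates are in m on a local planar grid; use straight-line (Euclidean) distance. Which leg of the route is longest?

Leg distances:
M1→M2: 561.2 m
M2→M3: 797.5 m
M3→M4: 429.9 m
M4→M5: 508.3 m
M5→M6: 325.3 m
The longest leg is M2–M3 at 797.5 m.

M2–M3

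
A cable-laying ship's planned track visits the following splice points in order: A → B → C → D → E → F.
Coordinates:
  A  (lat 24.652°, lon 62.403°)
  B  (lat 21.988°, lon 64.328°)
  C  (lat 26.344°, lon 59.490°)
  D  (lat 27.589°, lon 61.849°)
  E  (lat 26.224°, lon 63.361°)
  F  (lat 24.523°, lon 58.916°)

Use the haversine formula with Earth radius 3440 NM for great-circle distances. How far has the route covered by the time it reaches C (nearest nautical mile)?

Leg distances:
A→B: 191.9 NM  (cumulative 191.9 NM)
B→C: 372.2 NM  (cumulative 564.2 NM)
Cumulative distance at C ≈ 564 NM.

564 NM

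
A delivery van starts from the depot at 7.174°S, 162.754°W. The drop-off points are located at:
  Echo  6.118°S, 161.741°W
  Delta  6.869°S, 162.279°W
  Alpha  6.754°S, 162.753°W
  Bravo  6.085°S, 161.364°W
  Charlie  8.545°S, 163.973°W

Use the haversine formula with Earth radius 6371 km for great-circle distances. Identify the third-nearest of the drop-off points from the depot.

Distances from the depot (7.174°S, 162.754°W):
Alpha: 46.7 km
Delta: 62.4 km
Echo: 162.2 km
Bravo: 195.5 km
Charlie: 203.1 km
The third-nearest is Echo at 162.2 km.

Echo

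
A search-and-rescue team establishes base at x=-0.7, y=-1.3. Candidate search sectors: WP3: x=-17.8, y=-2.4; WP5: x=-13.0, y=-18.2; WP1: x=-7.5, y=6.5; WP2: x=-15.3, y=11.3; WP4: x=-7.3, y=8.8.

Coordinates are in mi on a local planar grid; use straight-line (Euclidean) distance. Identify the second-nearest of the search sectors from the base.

WP4

Distances from the base (x=-0.7, y=-1.3):
WP1: 10.3 mi
WP4: 12.1 mi
WP3: 17.1 mi
WP2: 19.3 mi
WP5: 20.9 mi
The second-nearest is WP4 at 12.1 mi.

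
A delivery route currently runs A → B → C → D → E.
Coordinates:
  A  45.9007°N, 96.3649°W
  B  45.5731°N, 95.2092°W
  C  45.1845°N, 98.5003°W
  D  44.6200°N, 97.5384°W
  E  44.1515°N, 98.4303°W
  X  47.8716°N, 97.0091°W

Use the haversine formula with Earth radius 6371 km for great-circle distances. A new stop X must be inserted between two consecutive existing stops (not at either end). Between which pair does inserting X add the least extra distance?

Added distance for inserting X between each consecutive pair:
A–B: 417.8 km
B–C: 349.2 km
C–D: 585.3 km
D–E: 703.8 km
Smallest added distance is 349.2 km, inserting between B and C.

between B and C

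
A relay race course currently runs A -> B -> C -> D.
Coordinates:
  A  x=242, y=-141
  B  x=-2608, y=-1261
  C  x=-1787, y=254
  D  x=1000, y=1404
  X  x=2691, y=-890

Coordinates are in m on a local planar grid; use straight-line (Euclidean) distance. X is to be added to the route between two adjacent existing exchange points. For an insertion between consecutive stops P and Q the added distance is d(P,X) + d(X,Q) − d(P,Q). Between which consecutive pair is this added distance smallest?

Added distance for inserting X between each consecutive pair:
A–B: 4810.8 m
B–C: 8210.6 m
C–D: 4456.8 m
Smallest added distance is 4456.8 m, inserting between C and D.

between C and D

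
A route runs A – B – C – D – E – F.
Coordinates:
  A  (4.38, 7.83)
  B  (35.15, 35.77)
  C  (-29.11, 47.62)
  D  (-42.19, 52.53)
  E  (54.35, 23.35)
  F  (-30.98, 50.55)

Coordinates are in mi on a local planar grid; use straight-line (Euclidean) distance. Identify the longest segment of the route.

D–E

Leg distances:
A→B: 41.6 mi
B→C: 65.3 mi
C→D: 14.0 mi
D→E: 100.9 mi
E→F: 89.6 mi
The longest leg is D–E at 100.9 mi.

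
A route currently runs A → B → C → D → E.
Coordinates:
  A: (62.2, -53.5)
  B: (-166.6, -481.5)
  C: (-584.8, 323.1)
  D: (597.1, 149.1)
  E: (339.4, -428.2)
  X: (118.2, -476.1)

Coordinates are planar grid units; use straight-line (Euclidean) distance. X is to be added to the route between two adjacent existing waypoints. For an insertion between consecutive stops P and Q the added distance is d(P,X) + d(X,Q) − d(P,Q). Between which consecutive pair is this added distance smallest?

Added distance for inserting X between each consecutive pair:
A–B: 225.8
B–C: 442.5
C–D: 657.3
D–E: 381.7
Smallest added distance is 225.8, inserting between A and B.

between A and B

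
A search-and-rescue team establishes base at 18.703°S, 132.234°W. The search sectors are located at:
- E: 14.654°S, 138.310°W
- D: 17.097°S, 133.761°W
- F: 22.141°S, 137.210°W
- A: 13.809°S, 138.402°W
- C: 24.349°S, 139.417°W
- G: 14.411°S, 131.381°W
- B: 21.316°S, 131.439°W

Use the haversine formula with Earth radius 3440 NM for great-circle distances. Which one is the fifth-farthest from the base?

G

Distance to each, sorted:
C: 525.0 NM
A: 461.1 NM
E: 425.6 NM
F: 347.8 NM
G: 262.3 NM
B: 163.2 NM
D: 130.0 NM
The fifth-farthest is G at 262.3 NM.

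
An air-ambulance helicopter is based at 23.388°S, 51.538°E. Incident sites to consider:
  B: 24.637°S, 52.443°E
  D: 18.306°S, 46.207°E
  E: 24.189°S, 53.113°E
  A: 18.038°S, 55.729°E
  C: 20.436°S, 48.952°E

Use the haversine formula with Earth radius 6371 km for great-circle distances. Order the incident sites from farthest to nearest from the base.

Distances from the base:
D 18.306°S, 46.207°E: 791.1 km
A 18.038°S, 55.729°E: 737.4 km
C 20.436°S, 48.952°E: 423.0 km
E 24.189°S, 53.113°E: 183.3 km
B 24.637°S, 52.443°E: 166.5 km

D, A, C, E, B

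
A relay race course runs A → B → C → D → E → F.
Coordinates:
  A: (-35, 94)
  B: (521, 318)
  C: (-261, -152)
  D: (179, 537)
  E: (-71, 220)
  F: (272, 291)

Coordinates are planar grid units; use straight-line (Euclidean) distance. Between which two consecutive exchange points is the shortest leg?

Leg distances:
A→B: 599.4
B→C: 912.4
C→D: 817.5
D→E: 403.7
E→F: 350.3
The shortest leg is E–F at 350.3.

E–F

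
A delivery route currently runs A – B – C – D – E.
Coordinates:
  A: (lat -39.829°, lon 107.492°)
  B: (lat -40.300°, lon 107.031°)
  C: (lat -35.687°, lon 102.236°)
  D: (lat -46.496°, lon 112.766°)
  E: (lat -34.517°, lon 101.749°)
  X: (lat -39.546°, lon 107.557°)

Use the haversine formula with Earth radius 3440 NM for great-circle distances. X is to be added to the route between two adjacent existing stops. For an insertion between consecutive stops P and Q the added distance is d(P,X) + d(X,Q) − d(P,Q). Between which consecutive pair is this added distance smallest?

Added distance for inserting X between each consecutive pair:
A–B: 33.3 NM
B–C: 36.4 NM
C–D: 15.0 NM
D–E: 10.3 NM
Smallest added distance is 10.3 NM, inserting between D and E.

between D and E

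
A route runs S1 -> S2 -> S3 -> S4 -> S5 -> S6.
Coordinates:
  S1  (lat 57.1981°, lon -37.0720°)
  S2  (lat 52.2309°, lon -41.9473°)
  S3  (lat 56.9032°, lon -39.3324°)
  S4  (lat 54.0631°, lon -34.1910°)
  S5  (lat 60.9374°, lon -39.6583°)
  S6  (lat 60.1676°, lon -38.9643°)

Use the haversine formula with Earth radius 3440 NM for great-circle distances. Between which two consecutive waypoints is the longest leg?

Leg distances:
S1→S2: 342.6 NM
S2→S3: 294.9 NM
S3→S4: 244.2 NM
S4→S5: 448.5 NM
S5→S6: 50.6 NM
The longest leg is S4–S5 at 448.5 NM.

S4–S5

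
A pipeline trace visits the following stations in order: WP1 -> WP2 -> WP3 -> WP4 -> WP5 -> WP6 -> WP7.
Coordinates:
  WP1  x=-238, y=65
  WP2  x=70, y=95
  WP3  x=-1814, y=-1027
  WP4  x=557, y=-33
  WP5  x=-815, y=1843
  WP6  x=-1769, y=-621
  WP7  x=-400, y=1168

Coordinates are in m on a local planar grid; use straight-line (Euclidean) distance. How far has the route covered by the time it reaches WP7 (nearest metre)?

Leg distances:
WP1→WP2: 309.5 m  (cumulative 309.5 m)
WP2→WP3: 2192.8 m  (cumulative 2502.3 m)
WP3→WP4: 2570.9 m  (cumulative 5073.2 m)
WP4→WP5: 2324.2 m  (cumulative 7397.3 m)
WP5→WP6: 2642.2 m  (cumulative 10039.6 m)
WP6→WP7: 2252.7 m  (cumulative 12292.3 m)
Cumulative distance at WP7 ≈ 12292 m.

12292 m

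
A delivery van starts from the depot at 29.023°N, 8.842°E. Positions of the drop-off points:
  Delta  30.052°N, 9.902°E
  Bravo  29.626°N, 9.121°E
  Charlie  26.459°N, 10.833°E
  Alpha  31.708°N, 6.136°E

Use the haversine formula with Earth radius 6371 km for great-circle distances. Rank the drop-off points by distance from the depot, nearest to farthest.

Bravo, Delta, Charlie, Alpha

Computing each great-circle distance from 29.023°N, 8.842°E:
Bravo 29.626°N, 9.121°E: 72.3 km
Delta 30.052°N, 9.902°E: 153.6 km
Charlie 26.459°N, 10.833°E: 345.9 km
Alpha 31.708°N, 6.136°E: 395.6 km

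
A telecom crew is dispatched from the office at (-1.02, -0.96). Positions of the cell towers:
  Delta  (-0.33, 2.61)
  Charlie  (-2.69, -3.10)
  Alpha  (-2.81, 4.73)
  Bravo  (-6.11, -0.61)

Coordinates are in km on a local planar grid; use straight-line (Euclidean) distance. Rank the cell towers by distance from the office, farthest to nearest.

Alpha, Bravo, Delta, Charlie

Computing each straight-line distance from (-1.02, -0.96):
Alpha (-2.81, 4.73): 6.0 km
Bravo (-6.11, -0.61): 5.1 km
Delta (-0.33, 2.61): 3.6 km
Charlie (-2.69, -3.10): 2.7 km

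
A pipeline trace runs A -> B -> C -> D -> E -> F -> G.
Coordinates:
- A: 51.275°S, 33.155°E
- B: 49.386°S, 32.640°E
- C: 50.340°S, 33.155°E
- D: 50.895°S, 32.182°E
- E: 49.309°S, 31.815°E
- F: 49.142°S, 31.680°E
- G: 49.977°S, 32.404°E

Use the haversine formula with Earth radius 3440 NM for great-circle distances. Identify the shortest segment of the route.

E–F

Leg distances:
A→B: 115.1 NM
B→C: 60.6 NM
C→D: 49.8 NM
D→E: 96.3 NM
E→F: 11.3 NM
F→G: 57.5 NM
The shortest leg is E–F at 11.3 NM.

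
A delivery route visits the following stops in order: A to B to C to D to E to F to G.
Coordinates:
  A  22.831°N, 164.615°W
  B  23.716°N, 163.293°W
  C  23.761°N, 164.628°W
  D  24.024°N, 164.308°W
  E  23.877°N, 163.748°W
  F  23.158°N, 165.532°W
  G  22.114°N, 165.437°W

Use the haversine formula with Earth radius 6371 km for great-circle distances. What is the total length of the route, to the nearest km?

Leg distances:
A→B: 167.1 km  (cumulative 167.1 km)
B→C: 136.0 km  (cumulative 303.1 km)
C→D: 43.7 km  (cumulative 346.8 km)
D→E: 59.2 km  (cumulative 406.0 km)
E→F: 198.7 km  (cumulative 604.7 km)
F→G: 116.5 km  (cumulative 721.2 km)
Total route length ≈ 721 km.

721 km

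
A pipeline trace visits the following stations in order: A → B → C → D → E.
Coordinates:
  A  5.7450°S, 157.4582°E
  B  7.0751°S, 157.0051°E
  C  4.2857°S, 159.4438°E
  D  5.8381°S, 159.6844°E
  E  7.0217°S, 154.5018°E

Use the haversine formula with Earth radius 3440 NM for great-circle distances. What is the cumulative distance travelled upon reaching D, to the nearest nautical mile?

401 NM

Leg distances:
A→B: 84.3 NM  (cumulative 84.3 NM)
B→C: 222.0 NM  (cumulative 306.3 NM)
C→D: 94.3 NM  (cumulative 400.6 NM)
Cumulative distance at D ≈ 401 NM.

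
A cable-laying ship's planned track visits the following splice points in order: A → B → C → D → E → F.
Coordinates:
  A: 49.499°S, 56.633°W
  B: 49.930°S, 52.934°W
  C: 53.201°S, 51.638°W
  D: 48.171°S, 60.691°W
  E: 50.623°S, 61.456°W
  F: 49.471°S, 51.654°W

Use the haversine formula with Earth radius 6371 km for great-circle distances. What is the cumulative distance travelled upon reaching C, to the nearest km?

Leg distances:
A→B: 270.2 km  (cumulative 270.2 km)
B→C: 374.6 km  (cumulative 644.8 km)
Cumulative distance at C ≈ 645 km.

645 km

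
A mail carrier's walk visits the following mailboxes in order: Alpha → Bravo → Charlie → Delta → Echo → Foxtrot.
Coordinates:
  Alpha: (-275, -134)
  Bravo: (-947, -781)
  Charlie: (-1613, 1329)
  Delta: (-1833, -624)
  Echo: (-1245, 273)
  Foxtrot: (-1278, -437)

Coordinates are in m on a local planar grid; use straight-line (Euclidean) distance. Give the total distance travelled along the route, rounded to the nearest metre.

6894 m

Leg distances:
Alpha→Bravo: 932.8 m  (cumulative 932.8 m)
Bravo→Charlie: 2212.6 m  (cumulative 3145.5 m)
Charlie→Delta: 1965.4 m  (cumulative 5110.8 m)
Delta→Echo: 1072.5 m  (cumulative 6183.4 m)
Echo→Foxtrot: 710.8 m  (cumulative 6894.1 m)
Total route length ≈ 6894 m.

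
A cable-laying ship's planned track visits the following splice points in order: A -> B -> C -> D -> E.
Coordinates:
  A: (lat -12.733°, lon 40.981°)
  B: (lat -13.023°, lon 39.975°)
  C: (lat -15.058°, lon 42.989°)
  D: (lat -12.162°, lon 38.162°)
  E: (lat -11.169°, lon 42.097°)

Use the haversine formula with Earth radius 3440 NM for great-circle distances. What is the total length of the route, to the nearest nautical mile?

845 NM

Leg distances:
A→B: 61.4 NM  (cumulative 61.4 NM)
B→C: 213.9 NM  (cumulative 275.3 NM)
C→D: 331.0 NM  (cumulative 606.3 NM)
D→E: 238.9 NM  (cumulative 845.2 NM)
Total route length ≈ 845 NM.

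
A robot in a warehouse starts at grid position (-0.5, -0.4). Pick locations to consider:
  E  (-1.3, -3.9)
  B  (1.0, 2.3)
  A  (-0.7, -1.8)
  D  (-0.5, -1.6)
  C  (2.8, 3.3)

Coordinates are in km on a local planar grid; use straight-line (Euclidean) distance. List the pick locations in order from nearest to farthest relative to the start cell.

D, A, B, E, C

Distances from the start cell:
D (-0.5, -1.6): 1.2 km
A (-0.7, -1.8): 1.4 km
B (1.0, 2.3): 3.1 km
E (-1.3, -3.9): 3.6 km
C (2.8, 3.3): 5.0 km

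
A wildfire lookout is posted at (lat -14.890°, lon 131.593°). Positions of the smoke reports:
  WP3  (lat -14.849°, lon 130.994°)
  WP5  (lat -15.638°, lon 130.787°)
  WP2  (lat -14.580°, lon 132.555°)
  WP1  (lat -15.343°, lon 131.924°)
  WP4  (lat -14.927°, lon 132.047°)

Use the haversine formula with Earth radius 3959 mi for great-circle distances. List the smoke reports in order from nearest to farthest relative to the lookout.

Computing each great-circle distance from (lat -14.890°, lon 131.593°):
WP4 (lat -14.927°, lon 132.047°): 30.4 mi
WP1 (lat -15.343°, lon 131.924°): 38.3 mi
WP3 (lat -14.849°, lon 130.994°): 40.1 mi
WP2 (lat -14.580°, lon 132.555°): 67.8 mi
WP5 (lat -15.638°, lon 130.787°): 74.6 mi

WP4, WP1, WP3, WP2, WP5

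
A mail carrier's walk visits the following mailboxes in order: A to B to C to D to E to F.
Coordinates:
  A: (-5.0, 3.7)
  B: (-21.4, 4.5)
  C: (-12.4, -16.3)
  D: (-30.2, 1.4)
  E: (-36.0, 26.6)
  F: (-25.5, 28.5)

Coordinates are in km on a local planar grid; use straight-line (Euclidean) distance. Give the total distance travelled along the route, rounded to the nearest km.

101 km

Leg distances:
A→B: 16.4 km  (cumulative 16.4 km)
B→C: 22.7 km  (cumulative 39.1 km)
C→D: 25.1 km  (cumulative 64.2 km)
D→E: 25.9 km  (cumulative 90.0 km)
E→F: 10.7 km  (cumulative 100.7 km)
Total route length ≈ 101 km.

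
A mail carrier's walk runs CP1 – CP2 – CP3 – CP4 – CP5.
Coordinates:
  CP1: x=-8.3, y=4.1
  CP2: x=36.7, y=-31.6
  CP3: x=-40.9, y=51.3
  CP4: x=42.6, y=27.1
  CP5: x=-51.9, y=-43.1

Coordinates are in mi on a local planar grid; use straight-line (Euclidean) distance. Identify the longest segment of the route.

CP4–CP5

Leg distances:
CP1→CP2: 57.4 mi
CP2→CP3: 113.6 mi
CP3→CP4: 86.9 mi
CP4→CP5: 117.7 mi
The longest leg is CP4–CP5 at 117.7 mi.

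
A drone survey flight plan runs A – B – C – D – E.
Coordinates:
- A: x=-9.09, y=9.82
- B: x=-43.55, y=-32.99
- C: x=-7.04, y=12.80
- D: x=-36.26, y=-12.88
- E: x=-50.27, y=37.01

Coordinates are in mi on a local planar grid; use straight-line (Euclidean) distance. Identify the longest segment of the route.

Leg distances:
A→B: 55.0 mi
B→C: 58.6 mi
C→D: 38.9 mi
D→E: 51.8 mi
The longest leg is B–C at 58.6 mi.

B–C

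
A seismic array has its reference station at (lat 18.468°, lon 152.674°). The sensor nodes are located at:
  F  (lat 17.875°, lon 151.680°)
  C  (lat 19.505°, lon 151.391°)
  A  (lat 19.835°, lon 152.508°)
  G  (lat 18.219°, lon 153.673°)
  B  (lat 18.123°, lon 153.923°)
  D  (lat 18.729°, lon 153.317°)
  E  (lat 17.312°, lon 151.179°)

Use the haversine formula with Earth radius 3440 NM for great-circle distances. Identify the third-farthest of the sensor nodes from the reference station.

Distances from the reference station ((lat 18.468°, lon 152.674°)):
E: 110.1 NM
C: 95.8 NM
A: 82.6 NM
B: 74.2 NM
F: 67.0 NM
G: 58.9 NM
D: 39.8 NM
The third-farthest is A at 82.6 NM.

A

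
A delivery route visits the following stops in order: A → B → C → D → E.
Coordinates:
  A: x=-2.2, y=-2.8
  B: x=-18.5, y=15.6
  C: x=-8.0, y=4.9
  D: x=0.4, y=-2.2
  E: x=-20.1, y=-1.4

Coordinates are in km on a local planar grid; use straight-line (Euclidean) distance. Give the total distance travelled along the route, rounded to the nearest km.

71 km

Leg distances:
A→B: 24.6 km  (cumulative 24.6 km)
B→C: 15.0 km  (cumulative 39.6 km)
C→D: 11.0 km  (cumulative 50.6 km)
D→E: 20.5 km  (cumulative 71.1 km)
Total route length ≈ 71 km.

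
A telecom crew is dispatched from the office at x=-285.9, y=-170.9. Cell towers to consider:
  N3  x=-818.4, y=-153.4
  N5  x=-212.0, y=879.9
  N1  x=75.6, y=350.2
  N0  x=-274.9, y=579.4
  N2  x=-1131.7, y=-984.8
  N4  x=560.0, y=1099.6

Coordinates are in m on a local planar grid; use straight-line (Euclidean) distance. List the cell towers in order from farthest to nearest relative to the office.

Distance from the office at x=-285.9, y=-170.9 to each:
N4 x=560.0, y=1099.6: 1526.3 m
N2 x=-1131.7, y=-984.8: 1173.8 m
N5 x=-212.0, y=879.9: 1053.4 m
N0 x=-274.9, y=579.4: 750.4 m
N1 x=75.6, y=350.2: 634.2 m
N3 x=-818.4, y=-153.4: 532.8 m

N4, N2, N5, N0, N1, N3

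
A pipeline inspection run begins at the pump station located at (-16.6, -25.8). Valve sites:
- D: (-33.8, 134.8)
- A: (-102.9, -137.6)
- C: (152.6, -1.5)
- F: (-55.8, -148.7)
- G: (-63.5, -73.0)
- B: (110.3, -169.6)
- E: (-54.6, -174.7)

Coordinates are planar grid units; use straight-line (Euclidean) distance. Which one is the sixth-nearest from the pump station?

Distance to each, sorted:
G: 66.5
F: 129.0
A: 141.2
E: 153.7
D: 161.5
C: 170.9
B: 191.8
The sixth-nearest is C at 170.9.

C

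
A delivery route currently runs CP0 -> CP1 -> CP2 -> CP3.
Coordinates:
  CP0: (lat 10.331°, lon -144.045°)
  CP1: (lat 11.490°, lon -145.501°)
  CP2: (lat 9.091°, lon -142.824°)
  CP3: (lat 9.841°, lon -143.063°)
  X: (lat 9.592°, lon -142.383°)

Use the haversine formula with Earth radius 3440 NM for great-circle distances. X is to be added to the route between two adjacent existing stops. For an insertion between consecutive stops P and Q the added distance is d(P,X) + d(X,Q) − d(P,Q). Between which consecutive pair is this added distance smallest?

between CP2 and CP3

Added distance for inserting X between each consecutive pair:
CP0–CP1: 213.8 NM
CP1–CP2: 42.4 NM
CP2–CP3: 35.6 NM
Smallest added distance is 35.6 NM, inserting between CP2 and CP3.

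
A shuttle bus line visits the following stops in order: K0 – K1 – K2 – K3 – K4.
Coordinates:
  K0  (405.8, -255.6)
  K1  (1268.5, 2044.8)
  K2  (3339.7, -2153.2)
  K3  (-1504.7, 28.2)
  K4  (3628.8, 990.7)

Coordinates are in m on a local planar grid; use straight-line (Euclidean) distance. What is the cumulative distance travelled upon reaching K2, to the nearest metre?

7138 m

Leg distances:
K0→K1: 2456.8 m  (cumulative 2456.8 m)
K1→K2: 4681.1 m  (cumulative 7138.0 m)
Cumulative distance at K2 ≈ 7138 m.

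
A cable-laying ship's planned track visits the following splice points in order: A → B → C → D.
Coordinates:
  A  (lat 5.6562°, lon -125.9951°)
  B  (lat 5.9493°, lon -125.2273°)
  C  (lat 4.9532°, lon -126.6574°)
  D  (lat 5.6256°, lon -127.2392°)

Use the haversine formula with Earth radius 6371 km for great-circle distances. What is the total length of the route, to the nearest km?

383 km

Leg distances:
A→B: 91.0 km  (cumulative 91.0 km)
B→C: 193.2 km  (cumulative 284.2 km)
C→D: 98.7 km  (cumulative 382.9 km)
Total route length ≈ 383 km.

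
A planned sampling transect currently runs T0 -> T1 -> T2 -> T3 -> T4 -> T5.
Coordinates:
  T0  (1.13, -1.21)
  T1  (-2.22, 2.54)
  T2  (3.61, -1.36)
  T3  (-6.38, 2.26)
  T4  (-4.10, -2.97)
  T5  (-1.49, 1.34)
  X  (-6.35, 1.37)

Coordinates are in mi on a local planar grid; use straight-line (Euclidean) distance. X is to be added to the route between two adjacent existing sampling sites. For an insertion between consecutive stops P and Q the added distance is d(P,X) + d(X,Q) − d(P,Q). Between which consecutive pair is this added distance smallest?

Added distance for inserting X between each consecutive pair:
T0–T1: 7.2 mi
T1–T2: 7.6 mi
T2–T3: 0.6 mi
T3–T4: 0.1 mi
T4–T5: 4.7 mi
Smallest added distance is 0.1 mi, inserting between T3 and T4.

between T3 and T4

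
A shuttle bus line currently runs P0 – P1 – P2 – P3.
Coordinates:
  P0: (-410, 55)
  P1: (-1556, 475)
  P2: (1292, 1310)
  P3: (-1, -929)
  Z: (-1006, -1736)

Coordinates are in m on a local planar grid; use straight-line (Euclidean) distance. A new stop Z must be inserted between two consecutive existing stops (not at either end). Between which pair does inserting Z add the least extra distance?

Added distance for inserting Z between each consecutive pair:
P0–P1: 2945.4 m
P1–P2: 3126.1 m
P2–P3: 2519.0 m
Smallest added distance is 2519.0 m, inserting between P2 and P3.

between P2 and P3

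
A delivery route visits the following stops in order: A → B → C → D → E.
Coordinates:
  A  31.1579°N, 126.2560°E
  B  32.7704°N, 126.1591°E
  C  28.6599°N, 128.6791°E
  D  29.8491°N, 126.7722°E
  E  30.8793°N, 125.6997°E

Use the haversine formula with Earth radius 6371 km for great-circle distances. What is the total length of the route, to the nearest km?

Leg distances:
A→B: 179.5 km  (cumulative 179.5 km)
B→C: 516.6 km  (cumulative 696.1 km)
C→D: 227.4 km  (cumulative 923.5 km)
D→E: 154.0 km  (cumulative 1077.5 km)
Total route length ≈ 1078 km.

1078 km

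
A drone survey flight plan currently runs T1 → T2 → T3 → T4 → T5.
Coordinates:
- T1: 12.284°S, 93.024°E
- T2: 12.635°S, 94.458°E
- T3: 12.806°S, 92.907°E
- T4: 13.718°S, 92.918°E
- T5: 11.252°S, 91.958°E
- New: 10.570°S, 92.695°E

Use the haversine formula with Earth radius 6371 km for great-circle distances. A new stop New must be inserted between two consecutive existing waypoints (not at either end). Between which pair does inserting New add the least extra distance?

between T4 and T5

Added distance for inserting New between each consecutive pair:
T1–T2: 332.7 km
T2–T3: 379.7 km
T3–T4: 499.2 km
T4–T5: 168.1 km
Smallest added distance is 168.1 km, inserting between T4 and T5.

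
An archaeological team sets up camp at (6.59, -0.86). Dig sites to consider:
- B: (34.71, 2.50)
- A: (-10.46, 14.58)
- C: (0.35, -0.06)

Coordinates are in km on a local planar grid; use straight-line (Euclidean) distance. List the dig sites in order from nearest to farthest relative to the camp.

C, A, B

Distance from the camp at (6.59, -0.86) to each:
C (0.35, -0.06): 6.3 km
A (-10.46, 14.58): 23.0 km
B (34.71, 2.50): 28.3 km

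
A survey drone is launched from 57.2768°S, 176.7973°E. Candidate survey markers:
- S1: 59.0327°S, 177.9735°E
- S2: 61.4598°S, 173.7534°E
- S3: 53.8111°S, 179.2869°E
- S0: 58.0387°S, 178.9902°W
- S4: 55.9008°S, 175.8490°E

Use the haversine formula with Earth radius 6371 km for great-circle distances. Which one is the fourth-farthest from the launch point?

Distances from the launch point (57.2768°S, 176.7973°E):
S2: 495.9 km
S3: 415.9 km
S0: 264.5 km
S1: 207.1 km
S4: 163.6 km
The fourth-farthest is S1 at 207.1 km.

S1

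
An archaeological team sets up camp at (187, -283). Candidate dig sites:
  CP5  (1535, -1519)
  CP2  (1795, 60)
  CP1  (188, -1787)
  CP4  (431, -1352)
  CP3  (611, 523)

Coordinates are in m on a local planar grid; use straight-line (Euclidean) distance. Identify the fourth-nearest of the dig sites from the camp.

Distances from the camp ((187, -283)):
CP3: 910.7 m
CP4: 1096.5 m
CP1: 1504.0 m
CP2: 1644.2 m
CP5: 1828.9 m
The fourth-nearest is CP2 at 1644.2 m.

CP2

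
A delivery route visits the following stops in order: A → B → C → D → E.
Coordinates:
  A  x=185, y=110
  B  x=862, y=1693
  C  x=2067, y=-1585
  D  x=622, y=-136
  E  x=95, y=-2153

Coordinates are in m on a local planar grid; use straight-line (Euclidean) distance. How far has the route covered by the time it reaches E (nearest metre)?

Leg distances:
A→B: 1721.7 m  (cumulative 1721.7 m)
B→C: 3492.5 m  (cumulative 5214.2 m)
C→D: 2046.4 m  (cumulative 7260.5 m)
D→E: 2084.7 m  (cumulative 9345.2 m)
Cumulative distance at E ≈ 9345 m.

9345 m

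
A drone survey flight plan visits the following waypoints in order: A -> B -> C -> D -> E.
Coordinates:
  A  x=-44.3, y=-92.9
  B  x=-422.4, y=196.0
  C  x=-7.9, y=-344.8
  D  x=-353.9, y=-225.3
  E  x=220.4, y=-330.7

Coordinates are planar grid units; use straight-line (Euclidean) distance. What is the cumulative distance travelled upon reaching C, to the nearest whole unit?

1157

Leg distances:
A→B: 475.8  (cumulative 475.8)
B→C: 681.4  (cumulative 1157.2)
Cumulative distance at C ≈ 1157.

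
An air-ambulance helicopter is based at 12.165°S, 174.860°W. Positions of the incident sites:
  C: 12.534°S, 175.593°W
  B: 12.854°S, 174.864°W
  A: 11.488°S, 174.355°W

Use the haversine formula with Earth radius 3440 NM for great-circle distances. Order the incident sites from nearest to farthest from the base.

B, C, A

Distances from the base:
B 12.854°S, 174.864°W: 41.4 NM
C 12.534°S, 175.593°W: 48.4 NM
A 11.488°S, 174.355°W: 50.3 NM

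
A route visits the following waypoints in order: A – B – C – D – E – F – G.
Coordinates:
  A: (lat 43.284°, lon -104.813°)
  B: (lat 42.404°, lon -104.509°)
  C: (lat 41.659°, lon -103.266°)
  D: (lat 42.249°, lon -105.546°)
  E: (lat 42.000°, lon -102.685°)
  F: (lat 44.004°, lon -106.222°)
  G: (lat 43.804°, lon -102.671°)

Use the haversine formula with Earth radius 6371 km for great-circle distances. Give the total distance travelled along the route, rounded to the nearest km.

1319 km

Leg distances:
A→B: 100.9 km  (cumulative 100.9 km)
B→C: 131.9 km  (cumulative 232.9 km)
C→D: 199.6 km  (cumulative 432.5 km)
D→E: 237.6 km  (cumulative 670.0 km)
E→F: 363.8 km  (cumulative 1033.8 km)
F→G: 285.3 km  (cumulative 1319.2 km)
Total route length ≈ 1319 km.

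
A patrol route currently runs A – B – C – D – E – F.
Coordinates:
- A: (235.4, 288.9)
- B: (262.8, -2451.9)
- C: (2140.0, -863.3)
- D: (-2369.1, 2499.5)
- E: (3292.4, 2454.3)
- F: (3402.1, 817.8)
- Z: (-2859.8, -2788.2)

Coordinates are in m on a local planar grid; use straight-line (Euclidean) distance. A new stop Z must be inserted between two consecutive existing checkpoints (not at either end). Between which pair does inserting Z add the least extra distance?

between A and B

Added distance for inserting Z between each consecutive pair:
A–B: 4764.2 m
B–C: 6039.0 m
C–D: 5043.0 m
D–E: 7731.6 m
E–F: 13668.7 m
Smallest added distance is 4764.2 m, inserting between A and B.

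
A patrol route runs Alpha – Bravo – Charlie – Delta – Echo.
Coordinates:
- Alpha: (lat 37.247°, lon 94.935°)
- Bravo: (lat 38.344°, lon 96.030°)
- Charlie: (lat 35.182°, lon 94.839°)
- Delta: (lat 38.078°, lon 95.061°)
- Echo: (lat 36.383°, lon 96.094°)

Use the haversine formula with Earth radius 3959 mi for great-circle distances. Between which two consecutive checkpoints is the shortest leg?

Leg distances:
Alpha→Bravo: 96.5 mi
Bravo→Charlie: 228.2 mi
Charlie→Delta: 200.5 mi
Delta→Echo: 130.2 mi
The shortest leg is Alpha–Bravo at 96.5 mi.

Alpha–Bravo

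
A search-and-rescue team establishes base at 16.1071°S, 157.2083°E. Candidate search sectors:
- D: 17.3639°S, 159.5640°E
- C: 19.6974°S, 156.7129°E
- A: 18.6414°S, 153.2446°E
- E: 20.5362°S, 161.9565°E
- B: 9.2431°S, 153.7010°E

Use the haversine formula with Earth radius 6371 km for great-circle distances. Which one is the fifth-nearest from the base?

B

Distances from the base (16.1071°S, 157.2083°E):
D: 287.1 km
C: 402.6 km
A: 506.3 km
E: 702.6 km
B: 852.7 km
The fifth-nearest is B at 852.7 km.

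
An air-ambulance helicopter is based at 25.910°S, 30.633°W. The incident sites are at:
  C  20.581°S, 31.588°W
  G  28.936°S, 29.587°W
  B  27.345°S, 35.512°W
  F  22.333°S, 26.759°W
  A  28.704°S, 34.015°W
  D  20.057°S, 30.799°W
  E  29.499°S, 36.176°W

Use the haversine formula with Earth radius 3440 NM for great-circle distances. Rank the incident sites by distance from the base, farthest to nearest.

Distance from the base at 25.910°S, 30.633°W to each:
E 29.499°S, 36.176°W: 364.9 NM
D 20.057°S, 30.799°W: 351.5 NM
C 20.581°S, 31.588°W: 324.3 NM
F 22.333°S, 26.759°W: 301.9 NM
B 27.345°S, 35.512°W: 275.6 NM
A 28.704°S, 34.015°W: 246.3 NM
G 28.936°S, 29.587°W: 190.0 NM

E, D, C, F, B, A, G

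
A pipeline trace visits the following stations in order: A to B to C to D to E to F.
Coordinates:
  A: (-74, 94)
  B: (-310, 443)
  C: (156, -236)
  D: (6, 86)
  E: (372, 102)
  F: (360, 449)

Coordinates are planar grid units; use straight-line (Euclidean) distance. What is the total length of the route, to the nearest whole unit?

2314

Leg distances:
A→B: 421.3  (cumulative 421.3)
B→C: 823.5  (cumulative 1244.8)
C→D: 355.2  (cumulative 1600.1)
D→E: 366.3  (cumulative 1966.4)
E→F: 347.2  (cumulative 2313.6)
Total route length ≈ 2314.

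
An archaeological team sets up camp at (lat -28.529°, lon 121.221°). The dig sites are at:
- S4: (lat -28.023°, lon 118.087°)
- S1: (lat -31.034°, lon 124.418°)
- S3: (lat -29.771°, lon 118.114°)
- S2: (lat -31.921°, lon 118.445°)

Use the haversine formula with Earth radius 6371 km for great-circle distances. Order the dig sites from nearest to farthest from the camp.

S4, S3, S1, S2

Distances from the camp:
S4 (lat -28.023°, lon 118.087°): 312.0 km
S3 (lat -29.771°, lon 118.114°): 331.8 km
S1 (lat -31.034°, lon 124.418°): 415.6 km
S2 (lat -31.921°, lon 118.445°): 461.9 km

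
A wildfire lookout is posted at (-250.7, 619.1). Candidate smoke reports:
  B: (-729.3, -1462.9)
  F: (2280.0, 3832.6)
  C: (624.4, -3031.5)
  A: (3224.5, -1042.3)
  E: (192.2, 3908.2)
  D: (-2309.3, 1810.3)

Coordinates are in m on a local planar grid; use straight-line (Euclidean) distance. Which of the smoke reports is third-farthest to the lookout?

C

Distances from the lookout ((-250.7, 619.1)):
F: 4090.4 m
A: 3851.9 m
C: 3754.0 m
E: 3318.8 m
D: 2378.4 m
B: 2136.3 m
The third-farthest is C at 3754.0 m.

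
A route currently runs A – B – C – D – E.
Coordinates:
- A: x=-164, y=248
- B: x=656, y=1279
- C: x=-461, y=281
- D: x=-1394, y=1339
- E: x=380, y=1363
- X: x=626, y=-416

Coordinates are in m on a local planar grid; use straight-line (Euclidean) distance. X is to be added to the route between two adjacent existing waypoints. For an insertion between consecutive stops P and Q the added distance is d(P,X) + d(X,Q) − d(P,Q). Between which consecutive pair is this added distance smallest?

Added distance for inserting X between each consecutive pair:
A–B: 1409.9 m
B–C: 1488.6 m
C–D: 2556.5 m
D–E: 2697.7 m
Smallest added distance is 1409.9 m, inserting between A and B.

between A and B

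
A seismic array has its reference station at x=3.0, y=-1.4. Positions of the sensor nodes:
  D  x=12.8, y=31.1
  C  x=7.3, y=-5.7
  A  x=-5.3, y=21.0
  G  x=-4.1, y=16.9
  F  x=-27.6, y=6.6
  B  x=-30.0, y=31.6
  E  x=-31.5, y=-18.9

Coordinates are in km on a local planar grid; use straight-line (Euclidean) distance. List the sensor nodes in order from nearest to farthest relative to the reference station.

Distances from the reference station:
C x=7.3, y=-5.7: 6.1 km
G x=-4.1, y=16.9: 19.6 km
A x=-5.3, y=21.0: 23.9 km
F x=-27.6, y=6.6: 31.6 km
D x=12.8, y=31.1: 33.9 km
E x=-31.5, y=-18.9: 38.7 km
B x=-30.0, y=31.6: 46.7 km

C, G, A, F, D, E, B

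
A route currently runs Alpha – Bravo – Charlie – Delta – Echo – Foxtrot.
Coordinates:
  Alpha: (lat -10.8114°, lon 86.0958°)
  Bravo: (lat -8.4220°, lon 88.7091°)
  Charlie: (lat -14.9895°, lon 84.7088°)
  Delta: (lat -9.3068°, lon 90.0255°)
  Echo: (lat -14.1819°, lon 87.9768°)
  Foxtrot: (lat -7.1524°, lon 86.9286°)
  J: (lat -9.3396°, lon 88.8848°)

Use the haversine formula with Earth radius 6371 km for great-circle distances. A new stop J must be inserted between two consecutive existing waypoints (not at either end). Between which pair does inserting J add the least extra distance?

between Bravo and Charlie

Added distance for inserting J between each consecutive pair:
Alpha–Bravo: 59.5 km
Bravo–Charlie: 28.6 km
Charlie–Delta: 44.0 km
Delta–Echo: 86.5 km
Echo–Foxtrot: 82.2 km
Smallest added distance is 28.6 km, inserting between Bravo and Charlie.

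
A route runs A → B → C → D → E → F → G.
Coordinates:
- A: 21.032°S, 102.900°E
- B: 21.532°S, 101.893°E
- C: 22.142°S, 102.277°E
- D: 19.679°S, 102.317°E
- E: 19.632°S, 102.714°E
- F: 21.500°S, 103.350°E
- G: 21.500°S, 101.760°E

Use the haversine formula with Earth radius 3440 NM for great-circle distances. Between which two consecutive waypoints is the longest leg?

Leg distances:
A→B: 63.8 NM
B→C: 42.4 NM
C→D: 147.9 NM
D→E: 22.6 NM
E→F: 117.7 NM
F→G: 88.8 NM
The longest leg is C–D at 147.9 NM.

C–D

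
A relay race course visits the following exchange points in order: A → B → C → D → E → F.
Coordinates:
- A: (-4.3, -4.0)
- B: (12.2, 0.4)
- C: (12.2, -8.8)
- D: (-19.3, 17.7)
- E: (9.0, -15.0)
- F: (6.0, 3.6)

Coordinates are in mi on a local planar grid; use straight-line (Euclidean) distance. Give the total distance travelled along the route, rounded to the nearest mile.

Leg distances:
A→B: 17.1 mi  (cumulative 17.1 mi)
B→C: 9.2 mi  (cumulative 26.3 mi)
C→D: 41.2 mi  (cumulative 67.4 mi)
D→E: 43.2 mi  (cumulative 110.7 mi)
E→F: 18.8 mi  (cumulative 129.5 mi)
Total route length ≈ 130 mi.

130 mi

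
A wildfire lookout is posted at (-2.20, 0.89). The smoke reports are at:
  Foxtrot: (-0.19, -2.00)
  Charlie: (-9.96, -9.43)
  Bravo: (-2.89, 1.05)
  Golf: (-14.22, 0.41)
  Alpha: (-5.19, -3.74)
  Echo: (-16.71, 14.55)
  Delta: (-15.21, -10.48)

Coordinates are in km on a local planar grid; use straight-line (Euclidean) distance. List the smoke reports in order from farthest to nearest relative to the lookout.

Echo, Delta, Charlie, Golf, Alpha, Foxtrot, Bravo

Distances from the lookout:
Echo (-16.71, 14.55): 19.9 km
Delta (-15.21, -10.48): 17.3 km
Charlie (-9.96, -9.43): 12.9 km
Golf (-14.22, 0.41): 12.0 km
Alpha (-5.19, -3.74): 5.5 km
Foxtrot (-0.19, -2.00): 3.5 km
Bravo (-2.89, 1.05): 0.7 km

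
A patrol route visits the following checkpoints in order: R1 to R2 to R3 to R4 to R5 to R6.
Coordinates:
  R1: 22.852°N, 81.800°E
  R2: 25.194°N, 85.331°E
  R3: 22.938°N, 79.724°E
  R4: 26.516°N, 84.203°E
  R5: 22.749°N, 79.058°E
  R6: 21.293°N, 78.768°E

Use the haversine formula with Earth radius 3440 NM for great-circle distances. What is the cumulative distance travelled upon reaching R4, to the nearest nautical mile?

900 NM

Leg distances:
R1→R2: 239.3 NM  (cumulative 239.3 NM)
R2→R3: 335.9 NM  (cumulative 575.1 NM)
R3→R4: 325.2 NM  (cumulative 900.4 NM)
Cumulative distance at R4 ≈ 900 NM.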